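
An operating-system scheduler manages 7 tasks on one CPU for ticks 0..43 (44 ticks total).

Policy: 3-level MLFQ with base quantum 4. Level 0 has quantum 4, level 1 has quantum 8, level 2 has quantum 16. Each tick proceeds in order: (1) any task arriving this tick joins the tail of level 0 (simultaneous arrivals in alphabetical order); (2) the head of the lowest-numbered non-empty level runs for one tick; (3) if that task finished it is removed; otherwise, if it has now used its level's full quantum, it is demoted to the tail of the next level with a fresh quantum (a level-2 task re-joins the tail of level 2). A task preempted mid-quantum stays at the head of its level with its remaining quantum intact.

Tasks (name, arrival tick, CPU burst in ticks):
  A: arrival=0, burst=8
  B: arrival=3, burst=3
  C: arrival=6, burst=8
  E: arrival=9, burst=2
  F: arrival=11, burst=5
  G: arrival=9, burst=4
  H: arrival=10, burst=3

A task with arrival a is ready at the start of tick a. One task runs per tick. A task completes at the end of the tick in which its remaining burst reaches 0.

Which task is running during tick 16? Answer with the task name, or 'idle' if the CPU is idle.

t=0: L0/L1/L2 = A/-/- → run A
t=1: L0/L1/L2 = A/-/- → run A
t=2: L0/L1/L2 = A/-/- → run A
t=3: L0/L1/L2 = AB/-/- → run A
t=4: L0/L1/L2 = B/A/- → run B
t=5: L0/L1/L2 = B/A/- → run B
t=6: L0/L1/L2 = BC/A/- → run B
t=7: L0/L1/L2 = C/A/- → run C
t=8: L0/L1/L2 = C/A/- → run C
t=9: L0/L1/L2 = CEG/A/- → run C
t=10: L0/L1/L2 = CEGH/A/- → run C
t=11: L0/L1/L2 = EGHF/AC/- → run E
t=12: L0/L1/L2 = EGHF/AC/- → run E
t=13: L0/L1/L2 = GHF/AC/- → run G
t=14: L0/L1/L2 = GHF/AC/- → run G
t=15: L0/L1/L2 = GHF/AC/- → run G
t=16: L0/L1/L2 = GHF/AC/- → run G
t=17: L0/L1/L2 = HF/AC/- → run H
t=18: L0/L1/L2 = HF/AC/- → run H
t=19: L0/L1/L2 = HF/AC/- → run H
t=20: L0/L1/L2 = F/AC/- → run F
t=21: L0/L1/L2 = F/AC/- → run F
t=22: L0/L1/L2 = F/AC/- → run F
t=23: L0/L1/L2 = F/AC/- → run F
t=24: L0/L1/L2 = -/ACF/- → run A
t=25: L0/L1/L2 = -/ACF/- → run A
t=26: L0/L1/L2 = -/ACF/- → run A
t=27: L0/L1/L2 = -/ACF/- → run A
t=28: L0/L1/L2 = -/CF/- → run C
t=29: L0/L1/L2 = -/CF/- → run C
t=30: L0/L1/L2 = -/CF/- → run C
t=31: L0/L1/L2 = -/CF/- → run C
t=32: L0/L1/L2 = -/F/- → run F
t=33: (idle)
t=34: (idle)
t=35: (idle)
t=36: (idle)
t=37: (idle)
t=38: (idle)
t=39: (idle)
t=40: (idle)
t=41: (idle)
t=42: (idle)
t=43: (idle)

running at tick 16 = G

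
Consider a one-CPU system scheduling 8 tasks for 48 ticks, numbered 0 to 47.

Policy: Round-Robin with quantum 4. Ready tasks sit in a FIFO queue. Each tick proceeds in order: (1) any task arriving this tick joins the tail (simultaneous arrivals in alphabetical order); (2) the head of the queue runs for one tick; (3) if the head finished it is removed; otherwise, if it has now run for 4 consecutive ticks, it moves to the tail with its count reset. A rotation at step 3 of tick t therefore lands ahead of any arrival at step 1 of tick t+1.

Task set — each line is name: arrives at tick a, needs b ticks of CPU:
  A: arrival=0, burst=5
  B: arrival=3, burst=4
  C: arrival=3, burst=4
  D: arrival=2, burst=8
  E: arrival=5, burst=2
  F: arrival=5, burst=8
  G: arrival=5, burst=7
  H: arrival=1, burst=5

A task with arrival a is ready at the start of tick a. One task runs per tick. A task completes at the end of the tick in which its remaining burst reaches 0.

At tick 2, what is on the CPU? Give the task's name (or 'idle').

running at tick 2 = A

t=0: queue=[A] q_used=0 → run A
t=1: queue=[A,H] q_used=1 → run A
t=2: queue=[A,H,D] q_used=2 → run A
t=3: queue=[A,H,D,B,C] q_used=3 → run A
t=4: queue=[H,D,B,C,A] q_used=0 → run H
t=5: queue=[H,D,B,C,A,E,F,G] q_used=1 → run H
t=6: queue=[H,D,B,C,A,E,F,G] q_used=2 → run H
t=7: queue=[H,D,B,C,A,E,F,G] q_used=3 → run H
t=8: queue=[D,B,C,A,E,F,G,H] q_used=0 → run D
t=9: queue=[D,B,C,A,E,F,G,H] q_used=1 → run D
t=10: queue=[D,B,C,A,E,F,G,H] q_used=2 → run D
t=11: queue=[D,B,C,A,E,F,G,H] q_used=3 → run D
t=12: queue=[B,C,A,E,F,G,H,D] q_used=0 → run B
t=13: queue=[B,C,A,E,F,G,H,D] q_used=1 → run B
t=14: queue=[B,C,A,E,F,G,H,D] q_used=2 → run B
t=15: queue=[B,C,A,E,F,G,H,D] q_used=3 → run B
t=16: queue=[C,A,E,F,G,H,D] q_used=0 → run C
t=17: queue=[C,A,E,F,G,H,D] q_used=1 → run C
t=18: queue=[C,A,E,F,G,H,D] q_used=2 → run C
t=19: queue=[C,A,E,F,G,H,D] q_used=3 → run C
t=20: queue=[A,E,F,G,H,D] q_used=0 → run A
t=21: queue=[E,F,G,H,D] q_used=0 → run E
t=22: queue=[E,F,G,H,D] q_used=1 → run E
t=23: queue=[F,G,H,D] q_used=0 → run F
t=24: queue=[F,G,H,D] q_used=1 → run F
t=25: queue=[F,G,H,D] q_used=2 → run F
t=26: queue=[F,G,H,D] q_used=3 → run F
t=27: queue=[G,H,D,F] q_used=0 → run G
t=28: queue=[G,H,D,F] q_used=1 → run G
t=29: queue=[G,H,D,F] q_used=2 → run G
t=30: queue=[G,H,D,F] q_used=3 → run G
t=31: queue=[H,D,F,G] q_used=0 → run H
t=32: queue=[D,F,G] q_used=0 → run D
t=33: queue=[D,F,G] q_used=1 → run D
t=34: queue=[D,F,G] q_used=2 → run D
t=35: queue=[D,F,G] q_used=3 → run D
t=36: queue=[F,G] q_used=0 → run F
t=37: queue=[F,G] q_used=1 → run F
t=38: queue=[F,G] q_used=2 → run F
t=39: queue=[F,G] q_used=3 → run F
t=40: queue=[G] q_used=0 → run G
t=41: queue=[G] q_used=1 → run G
t=42: queue=[G] q_used=2 → run G
t=43: (idle)
t=44: (idle)
t=45: (idle)
t=46: (idle)
t=47: (idle)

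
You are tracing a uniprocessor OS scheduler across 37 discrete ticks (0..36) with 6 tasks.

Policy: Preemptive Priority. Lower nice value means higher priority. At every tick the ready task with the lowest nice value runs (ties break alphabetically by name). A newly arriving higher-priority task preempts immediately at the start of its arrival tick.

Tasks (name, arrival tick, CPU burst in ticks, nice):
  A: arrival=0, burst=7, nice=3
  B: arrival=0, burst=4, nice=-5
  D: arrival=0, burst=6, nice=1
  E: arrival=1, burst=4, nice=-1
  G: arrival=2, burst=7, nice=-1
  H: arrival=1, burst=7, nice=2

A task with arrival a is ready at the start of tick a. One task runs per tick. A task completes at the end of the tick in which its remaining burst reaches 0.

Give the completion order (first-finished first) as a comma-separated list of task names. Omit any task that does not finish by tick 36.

t=0: ready={A,B,D} → run B
t=1: ready={A,B,D,E,H} → run B
t=2: ready={A,B,D,E,G,H} → run B
t=3: ready={A,B,D,E,G,H} → run B
t=4: ready={A,D,E,G,H} → run E
t=5: ready={A,D,E,G,H} → run E
t=6: ready={A,D,E,G,H} → run E
t=7: ready={A,D,E,G,H} → run E
t=8: ready={A,D,G,H} → run G
t=9: ready={A,D,G,H} → run G
t=10: ready={A,D,G,H} → run G
t=11: ready={A,D,G,H} → run G
t=12: ready={A,D,G,H} → run G
t=13: ready={A,D,G,H} → run G
t=14: ready={A,D,G,H} → run G
t=15: ready={A,D,H} → run D
t=16: ready={A,D,H} → run D
t=17: ready={A,D,H} → run D
t=18: ready={A,D,H} → run D
t=19: ready={A,D,H} → run D
t=20: ready={A,D,H} → run D
t=21: ready={A,H} → run H
t=22: ready={A,H} → run H
t=23: ready={A,H} → run H
t=24: ready={A,H} → run H
t=25: ready={A,H} → run H
t=26: ready={A,H} → run H
t=27: ready={A,H} → run H
t=28: ready={A} → run A
t=29: ready={A} → run A
t=30: ready={A} → run A
t=31: ready={A} → run A
t=32: ready={A} → run A
t=33: ready={A} → run A
t=34: ready={A} → run A
t=35: (idle)
t=36: (idle)

completion order = B, E, G, D, H, A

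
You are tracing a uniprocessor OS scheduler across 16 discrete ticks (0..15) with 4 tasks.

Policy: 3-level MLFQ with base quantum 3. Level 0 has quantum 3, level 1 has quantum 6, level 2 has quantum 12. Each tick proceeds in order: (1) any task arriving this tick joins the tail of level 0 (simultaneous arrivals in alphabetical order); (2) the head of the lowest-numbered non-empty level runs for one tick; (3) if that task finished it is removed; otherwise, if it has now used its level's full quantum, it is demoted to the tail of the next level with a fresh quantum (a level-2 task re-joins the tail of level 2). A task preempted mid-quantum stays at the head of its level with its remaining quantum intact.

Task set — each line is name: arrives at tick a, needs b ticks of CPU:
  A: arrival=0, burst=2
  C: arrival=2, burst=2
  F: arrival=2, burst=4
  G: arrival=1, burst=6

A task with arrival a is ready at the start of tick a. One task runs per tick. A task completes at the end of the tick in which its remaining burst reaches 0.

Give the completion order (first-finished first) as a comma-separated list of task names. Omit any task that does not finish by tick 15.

t=0: L0/L1/L2 = A/-/- → run A
t=1: L0/L1/L2 = AG/-/- → run A
t=2: L0/L1/L2 = GCF/-/- → run G
t=3: L0/L1/L2 = GCF/-/- → run G
t=4: L0/L1/L2 = GCF/-/- → run G
t=5: L0/L1/L2 = CF/G/- → run C
t=6: L0/L1/L2 = CF/G/- → run C
t=7: L0/L1/L2 = F/G/- → run F
t=8: L0/L1/L2 = F/G/- → run F
t=9: L0/L1/L2 = F/G/- → run F
t=10: L0/L1/L2 = -/GF/- → run G
t=11: L0/L1/L2 = -/GF/- → run G
t=12: L0/L1/L2 = -/GF/- → run G
t=13: L0/L1/L2 = -/F/- → run F
t=14: (idle)
t=15: (idle)

completion order = A, C, G, F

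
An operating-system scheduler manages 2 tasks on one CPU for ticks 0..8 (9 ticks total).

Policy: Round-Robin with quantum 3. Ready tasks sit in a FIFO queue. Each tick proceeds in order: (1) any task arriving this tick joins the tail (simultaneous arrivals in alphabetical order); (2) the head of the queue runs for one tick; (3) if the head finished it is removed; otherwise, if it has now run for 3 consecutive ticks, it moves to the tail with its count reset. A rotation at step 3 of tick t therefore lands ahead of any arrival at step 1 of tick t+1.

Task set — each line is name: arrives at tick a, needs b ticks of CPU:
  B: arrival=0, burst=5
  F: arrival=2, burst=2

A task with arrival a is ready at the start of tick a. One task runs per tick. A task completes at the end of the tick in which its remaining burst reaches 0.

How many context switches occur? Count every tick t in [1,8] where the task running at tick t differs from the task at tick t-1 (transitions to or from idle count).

t=0: queue=[B] q_used=0 → run B
t=1: queue=[B] q_used=1 → run B
t=2: queue=[B,F] q_used=2 → run B
t=3: queue=[F,B] q_used=0 → run F
t=4: queue=[F,B] q_used=1 → run F
t=5: queue=[B] q_used=0 → run B
t=6: queue=[B] q_used=1 → run B
t=7: (idle)
t=8: (idle)

context switches = 3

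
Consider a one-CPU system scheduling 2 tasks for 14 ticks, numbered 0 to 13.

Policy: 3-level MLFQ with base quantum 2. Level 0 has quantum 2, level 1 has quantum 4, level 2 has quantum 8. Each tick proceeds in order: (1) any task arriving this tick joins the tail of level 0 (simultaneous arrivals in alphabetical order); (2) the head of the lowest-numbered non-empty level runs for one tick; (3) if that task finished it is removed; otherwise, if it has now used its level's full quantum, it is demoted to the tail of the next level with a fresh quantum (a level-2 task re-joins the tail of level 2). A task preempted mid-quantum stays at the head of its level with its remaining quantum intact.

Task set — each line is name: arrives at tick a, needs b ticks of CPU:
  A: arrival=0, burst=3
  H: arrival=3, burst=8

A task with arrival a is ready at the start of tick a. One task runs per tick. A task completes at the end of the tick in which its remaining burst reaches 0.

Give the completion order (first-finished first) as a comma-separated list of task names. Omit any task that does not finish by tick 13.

completion order = A, H

t=0: L0/L1/L2 = A/-/- → run A
t=1: L0/L1/L2 = A/-/- → run A
t=2: L0/L1/L2 = -/A/- → run A
t=3: L0/L1/L2 = H/-/- → run H
t=4: L0/L1/L2 = H/-/- → run H
t=5: L0/L1/L2 = -/H/- → run H
t=6: L0/L1/L2 = -/H/- → run H
t=7: L0/L1/L2 = -/H/- → run H
t=8: L0/L1/L2 = -/H/- → run H
t=9: L0/L1/L2 = -/-/H → run H
t=10: L0/L1/L2 = -/-/H → run H
t=11: (idle)
t=12: (idle)
t=13: (idle)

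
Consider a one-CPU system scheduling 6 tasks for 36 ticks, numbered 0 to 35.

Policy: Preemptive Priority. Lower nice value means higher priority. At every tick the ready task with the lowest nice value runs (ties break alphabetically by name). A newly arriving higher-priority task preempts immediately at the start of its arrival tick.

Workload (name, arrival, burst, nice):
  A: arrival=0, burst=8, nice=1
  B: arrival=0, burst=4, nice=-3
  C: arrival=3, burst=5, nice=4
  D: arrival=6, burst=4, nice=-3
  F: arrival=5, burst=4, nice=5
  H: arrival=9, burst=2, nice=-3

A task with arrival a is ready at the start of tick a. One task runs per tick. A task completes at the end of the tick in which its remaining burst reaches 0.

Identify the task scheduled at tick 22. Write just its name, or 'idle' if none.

running at tick 22 = C

t=0: ready={A,B} → run B
t=1: ready={A,B} → run B
t=2: ready={A,B} → run B
t=3: ready={A,B,C} → run B
t=4: ready={A,C} → run A
t=5: ready={A,C,F} → run A
t=6: ready={A,C,D,F} → run D
t=7: ready={A,C,D,F} → run D
t=8: ready={A,C,D,F} → run D
t=9: ready={A,C,D,F,H} → run D
t=10: ready={A,C,F,H} → run H
t=11: ready={A,C,F,H} → run H
t=12: ready={A,C,F} → run A
t=13: ready={A,C,F} → run A
t=14: ready={A,C,F} → run A
t=15: ready={A,C,F} → run A
t=16: ready={A,C,F} → run A
t=17: ready={A,C,F} → run A
t=18: ready={C,F} → run C
t=19: ready={C,F} → run C
t=20: ready={C,F} → run C
t=21: ready={C,F} → run C
t=22: ready={C,F} → run C
t=23: ready={F} → run F
t=24: ready={F} → run F
t=25: ready={F} → run F
t=26: ready={F} → run F
t=27: (idle)
t=28: (idle)
t=29: (idle)
t=30: (idle)
t=31: (idle)
t=32: (idle)
t=33: (idle)
t=34: (idle)
t=35: (idle)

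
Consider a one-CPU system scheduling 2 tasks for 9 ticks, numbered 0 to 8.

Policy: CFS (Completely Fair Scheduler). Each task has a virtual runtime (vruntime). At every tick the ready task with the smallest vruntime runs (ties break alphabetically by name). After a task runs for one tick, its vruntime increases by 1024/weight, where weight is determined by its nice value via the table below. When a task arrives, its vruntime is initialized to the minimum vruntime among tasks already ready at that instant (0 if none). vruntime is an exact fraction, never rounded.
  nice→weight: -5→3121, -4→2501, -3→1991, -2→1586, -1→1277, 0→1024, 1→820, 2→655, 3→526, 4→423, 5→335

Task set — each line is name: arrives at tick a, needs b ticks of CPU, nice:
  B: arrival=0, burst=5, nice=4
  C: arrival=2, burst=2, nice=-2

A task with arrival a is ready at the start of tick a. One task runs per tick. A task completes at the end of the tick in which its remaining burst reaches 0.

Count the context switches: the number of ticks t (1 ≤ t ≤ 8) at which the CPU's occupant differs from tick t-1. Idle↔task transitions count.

t=0: vr[B=0] → run B
t=1: vr[B=1024/423] → run B
t=2: vr[B=2048/423 C=2048/423] → run B
t=3: vr[B=1024/141 C=2048/423] → run C
t=4: vr[B=1024/141 C=1840640/335439] → run C
t=5: vr[B=1024/141] → run B
t=6: vr[B=4096/423] → run B
t=7: (idle)
t=8: (idle)

context switches = 3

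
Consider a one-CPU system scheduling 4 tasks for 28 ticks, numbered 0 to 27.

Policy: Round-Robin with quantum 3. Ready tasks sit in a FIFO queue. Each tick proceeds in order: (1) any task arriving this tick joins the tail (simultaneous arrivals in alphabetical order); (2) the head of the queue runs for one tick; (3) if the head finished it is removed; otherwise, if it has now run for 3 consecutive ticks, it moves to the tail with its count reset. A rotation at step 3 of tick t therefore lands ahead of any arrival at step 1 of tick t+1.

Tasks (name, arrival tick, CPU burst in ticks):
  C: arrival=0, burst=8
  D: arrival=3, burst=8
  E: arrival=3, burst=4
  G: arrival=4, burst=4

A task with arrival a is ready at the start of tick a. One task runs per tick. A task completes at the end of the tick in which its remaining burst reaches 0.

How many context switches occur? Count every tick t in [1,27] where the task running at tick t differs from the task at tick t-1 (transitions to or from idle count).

context switches = 9

t=0: queue=[C] q_used=0 → run C
t=1: queue=[C] q_used=1 → run C
t=2: queue=[C] q_used=2 → run C
t=3: queue=[C,D,E] q_used=0 → run C
t=4: queue=[C,D,E,G] q_used=1 → run C
t=5: queue=[C,D,E,G] q_used=2 → run C
t=6: queue=[D,E,G,C] q_used=0 → run D
t=7: queue=[D,E,G,C] q_used=1 → run D
t=8: queue=[D,E,G,C] q_used=2 → run D
t=9: queue=[E,G,C,D] q_used=0 → run E
t=10: queue=[E,G,C,D] q_used=1 → run E
t=11: queue=[E,G,C,D] q_used=2 → run E
t=12: queue=[G,C,D,E] q_used=0 → run G
t=13: queue=[G,C,D,E] q_used=1 → run G
t=14: queue=[G,C,D,E] q_used=2 → run G
t=15: queue=[C,D,E,G] q_used=0 → run C
t=16: queue=[C,D,E,G] q_used=1 → run C
t=17: queue=[D,E,G] q_used=0 → run D
t=18: queue=[D,E,G] q_used=1 → run D
t=19: queue=[D,E,G] q_used=2 → run D
t=20: queue=[E,G,D] q_used=0 → run E
t=21: queue=[G,D] q_used=0 → run G
t=22: queue=[D] q_used=0 → run D
t=23: queue=[D] q_used=1 → run D
t=24: (idle)
t=25: (idle)
t=26: (idle)
t=27: (idle)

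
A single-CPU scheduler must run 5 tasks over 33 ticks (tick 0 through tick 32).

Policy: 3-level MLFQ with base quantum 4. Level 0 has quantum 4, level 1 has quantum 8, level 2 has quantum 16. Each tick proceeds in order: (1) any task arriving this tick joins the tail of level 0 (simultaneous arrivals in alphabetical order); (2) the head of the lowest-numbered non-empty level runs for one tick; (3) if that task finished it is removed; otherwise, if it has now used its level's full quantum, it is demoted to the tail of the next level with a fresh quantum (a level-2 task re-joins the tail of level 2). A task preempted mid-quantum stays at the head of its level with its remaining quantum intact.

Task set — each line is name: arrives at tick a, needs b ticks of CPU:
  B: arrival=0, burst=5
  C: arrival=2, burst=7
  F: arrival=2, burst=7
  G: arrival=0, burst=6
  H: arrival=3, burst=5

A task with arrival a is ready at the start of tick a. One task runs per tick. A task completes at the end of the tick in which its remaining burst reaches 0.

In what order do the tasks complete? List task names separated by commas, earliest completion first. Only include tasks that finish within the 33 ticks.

completion order = B, G, C, F, H

t=0: L0/L1/L2 = BG/-/- → run B
t=1: L0/L1/L2 = BG/-/- → run B
t=2: L0/L1/L2 = BGCF/-/- → run B
t=3: L0/L1/L2 = BGCFH/-/- → run B
t=4: L0/L1/L2 = GCFH/B/- → run G
t=5: L0/L1/L2 = GCFH/B/- → run G
t=6: L0/L1/L2 = GCFH/B/- → run G
t=7: L0/L1/L2 = GCFH/B/- → run G
t=8: L0/L1/L2 = CFH/BG/- → run C
t=9: L0/L1/L2 = CFH/BG/- → run C
t=10: L0/L1/L2 = CFH/BG/- → run C
t=11: L0/L1/L2 = CFH/BG/- → run C
t=12: L0/L1/L2 = FH/BGC/- → run F
t=13: L0/L1/L2 = FH/BGC/- → run F
t=14: L0/L1/L2 = FH/BGC/- → run F
t=15: L0/L1/L2 = FH/BGC/- → run F
t=16: L0/L1/L2 = H/BGCF/- → run H
t=17: L0/L1/L2 = H/BGCF/- → run H
t=18: L0/L1/L2 = H/BGCF/- → run H
t=19: L0/L1/L2 = H/BGCF/- → run H
t=20: L0/L1/L2 = -/BGCFH/- → run B
t=21: L0/L1/L2 = -/GCFH/- → run G
t=22: L0/L1/L2 = -/GCFH/- → run G
t=23: L0/L1/L2 = -/CFH/- → run C
t=24: L0/L1/L2 = -/CFH/- → run C
t=25: L0/L1/L2 = -/CFH/- → run C
t=26: L0/L1/L2 = -/FH/- → run F
t=27: L0/L1/L2 = -/FH/- → run F
t=28: L0/L1/L2 = -/FH/- → run F
t=29: L0/L1/L2 = -/H/- → run H
t=30: (idle)
t=31: (idle)
t=32: (idle)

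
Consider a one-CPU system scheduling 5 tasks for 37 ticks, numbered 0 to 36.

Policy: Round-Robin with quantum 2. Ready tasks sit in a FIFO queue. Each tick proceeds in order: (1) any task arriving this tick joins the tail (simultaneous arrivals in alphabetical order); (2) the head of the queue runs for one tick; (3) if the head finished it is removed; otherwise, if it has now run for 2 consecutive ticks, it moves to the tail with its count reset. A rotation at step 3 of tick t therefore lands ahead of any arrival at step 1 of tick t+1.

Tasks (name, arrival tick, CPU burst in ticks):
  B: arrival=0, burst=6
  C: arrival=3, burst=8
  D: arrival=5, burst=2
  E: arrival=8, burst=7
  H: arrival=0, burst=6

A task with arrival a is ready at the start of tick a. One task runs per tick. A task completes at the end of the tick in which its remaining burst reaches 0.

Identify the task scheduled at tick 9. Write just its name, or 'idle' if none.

t=0: queue=[B,H] q_used=0 → run B
t=1: queue=[B,H] q_used=1 → run B
t=2: queue=[H,B] q_used=0 → run H
t=3: queue=[H,B,C] q_used=1 → run H
t=4: queue=[B,C,H] q_used=0 → run B
t=5: queue=[B,C,H,D] q_used=1 → run B
t=6: queue=[C,H,D,B] q_used=0 → run C
t=7: queue=[C,H,D,B] q_used=1 → run C
t=8: queue=[H,D,B,C,E] q_used=0 → run H
t=9: queue=[H,D,B,C,E] q_used=1 → run H
t=10: queue=[D,B,C,E,H] q_used=0 → run D
t=11: queue=[D,B,C,E,H] q_used=1 → run D
t=12: queue=[B,C,E,H] q_used=0 → run B
t=13: queue=[B,C,E,H] q_used=1 → run B
t=14: queue=[C,E,H] q_used=0 → run C
t=15: queue=[C,E,H] q_used=1 → run C
t=16: queue=[E,H,C] q_used=0 → run E
t=17: queue=[E,H,C] q_used=1 → run E
t=18: queue=[H,C,E] q_used=0 → run H
t=19: queue=[H,C,E] q_used=1 → run H
t=20: queue=[C,E] q_used=0 → run C
t=21: queue=[C,E] q_used=1 → run C
t=22: queue=[E,C] q_used=0 → run E
t=23: queue=[E,C] q_used=1 → run E
t=24: queue=[C,E] q_used=0 → run C
t=25: queue=[C,E] q_used=1 → run C
t=26: queue=[E] q_used=0 → run E
t=27: queue=[E] q_used=1 → run E
t=28: queue=[E] q_used=0 → run E
t=29: (idle)
t=30: (idle)
t=31: (idle)
t=32: (idle)
t=33: (idle)
t=34: (idle)
t=35: (idle)
t=36: (idle)

running at tick 9 = H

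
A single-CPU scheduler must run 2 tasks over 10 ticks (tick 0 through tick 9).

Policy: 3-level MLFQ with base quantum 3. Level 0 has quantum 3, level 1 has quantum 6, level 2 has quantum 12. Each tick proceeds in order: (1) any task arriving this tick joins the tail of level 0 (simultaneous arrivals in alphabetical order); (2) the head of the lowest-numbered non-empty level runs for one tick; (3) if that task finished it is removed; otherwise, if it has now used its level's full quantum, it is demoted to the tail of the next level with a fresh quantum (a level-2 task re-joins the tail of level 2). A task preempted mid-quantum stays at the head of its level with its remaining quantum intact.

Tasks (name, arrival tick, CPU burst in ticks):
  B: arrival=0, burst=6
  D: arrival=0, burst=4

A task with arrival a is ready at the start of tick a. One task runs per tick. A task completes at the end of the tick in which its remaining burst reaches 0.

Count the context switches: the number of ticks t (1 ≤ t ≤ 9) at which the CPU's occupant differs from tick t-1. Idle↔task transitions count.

t=0: L0/L1/L2 = BD/-/- → run B
t=1: L0/L1/L2 = BD/-/- → run B
t=2: L0/L1/L2 = BD/-/- → run B
t=3: L0/L1/L2 = D/B/- → run D
t=4: L0/L1/L2 = D/B/- → run D
t=5: L0/L1/L2 = D/B/- → run D
t=6: L0/L1/L2 = -/BD/- → run B
t=7: L0/L1/L2 = -/BD/- → run B
t=8: L0/L1/L2 = -/BD/- → run B
t=9: L0/L1/L2 = -/D/- → run D

context switches = 3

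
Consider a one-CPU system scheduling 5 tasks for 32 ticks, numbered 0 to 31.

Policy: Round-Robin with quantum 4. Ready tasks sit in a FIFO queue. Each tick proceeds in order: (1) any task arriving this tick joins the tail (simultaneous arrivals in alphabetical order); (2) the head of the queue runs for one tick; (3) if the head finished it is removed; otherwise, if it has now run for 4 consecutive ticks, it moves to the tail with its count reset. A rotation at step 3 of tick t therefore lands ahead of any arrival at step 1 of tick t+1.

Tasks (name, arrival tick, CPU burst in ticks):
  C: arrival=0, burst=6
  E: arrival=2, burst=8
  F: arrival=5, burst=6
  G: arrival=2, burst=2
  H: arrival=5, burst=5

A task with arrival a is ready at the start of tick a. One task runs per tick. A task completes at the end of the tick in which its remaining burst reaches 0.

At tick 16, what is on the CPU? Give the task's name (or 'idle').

running at tick 16 = H

t=0: queue=[C] q_used=0 → run C
t=1: queue=[C] q_used=1 → run C
t=2: queue=[C,E,G] q_used=2 → run C
t=3: queue=[C,E,G] q_used=3 → run C
t=4: queue=[E,G,C] q_used=0 → run E
t=5: queue=[E,G,C,F,H] q_used=1 → run E
t=6: queue=[E,G,C,F,H] q_used=2 → run E
t=7: queue=[E,G,C,F,H] q_used=3 → run E
t=8: queue=[G,C,F,H,E] q_used=0 → run G
t=9: queue=[G,C,F,H,E] q_used=1 → run G
t=10: queue=[C,F,H,E] q_used=0 → run C
t=11: queue=[C,F,H,E] q_used=1 → run C
t=12: queue=[F,H,E] q_used=0 → run F
t=13: queue=[F,H,E] q_used=1 → run F
t=14: queue=[F,H,E] q_used=2 → run F
t=15: queue=[F,H,E] q_used=3 → run F
t=16: queue=[H,E,F] q_used=0 → run H
t=17: queue=[H,E,F] q_used=1 → run H
t=18: queue=[H,E,F] q_used=2 → run H
t=19: queue=[H,E,F] q_used=3 → run H
t=20: queue=[E,F,H] q_used=0 → run E
t=21: queue=[E,F,H] q_used=1 → run E
t=22: queue=[E,F,H] q_used=2 → run E
t=23: queue=[E,F,H] q_used=3 → run E
t=24: queue=[F,H] q_used=0 → run F
t=25: queue=[F,H] q_used=1 → run F
t=26: queue=[H] q_used=0 → run H
t=27: (idle)
t=28: (idle)
t=29: (idle)
t=30: (idle)
t=31: (idle)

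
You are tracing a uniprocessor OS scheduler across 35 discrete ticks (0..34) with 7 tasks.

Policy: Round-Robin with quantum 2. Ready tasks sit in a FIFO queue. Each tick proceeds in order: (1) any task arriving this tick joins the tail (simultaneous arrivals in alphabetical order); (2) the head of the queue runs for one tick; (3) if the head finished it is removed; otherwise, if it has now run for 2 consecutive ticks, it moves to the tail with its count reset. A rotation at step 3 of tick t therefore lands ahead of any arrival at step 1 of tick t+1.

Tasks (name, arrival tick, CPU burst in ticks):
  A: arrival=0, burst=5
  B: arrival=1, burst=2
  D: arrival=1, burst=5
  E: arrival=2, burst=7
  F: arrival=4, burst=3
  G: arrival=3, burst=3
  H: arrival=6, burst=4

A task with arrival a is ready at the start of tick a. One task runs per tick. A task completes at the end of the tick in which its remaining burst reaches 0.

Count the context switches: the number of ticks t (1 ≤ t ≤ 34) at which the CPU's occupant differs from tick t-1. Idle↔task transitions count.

context switches = 16

t=0: queue=[A] q_used=0 → run A
t=1: queue=[A,B,D] q_used=1 → run A
t=2: queue=[B,D,A,E] q_used=0 → run B
t=3: queue=[B,D,A,E,G] q_used=1 → run B
t=4: queue=[D,A,E,G,F] q_used=0 → run D
t=5: queue=[D,A,E,G,F] q_used=1 → run D
t=6: queue=[A,E,G,F,D,H] q_used=0 → run A
t=7: queue=[A,E,G,F,D,H] q_used=1 → run A
t=8: queue=[E,G,F,D,H,A] q_used=0 → run E
t=9: queue=[E,G,F,D,H,A] q_used=1 → run E
t=10: queue=[G,F,D,H,A,E] q_used=0 → run G
t=11: queue=[G,F,D,H,A,E] q_used=1 → run G
t=12: queue=[F,D,H,A,E,G] q_used=0 → run F
t=13: queue=[F,D,H,A,E,G] q_used=1 → run F
t=14: queue=[D,H,A,E,G,F] q_used=0 → run D
t=15: queue=[D,H,A,E,G,F] q_used=1 → run D
t=16: queue=[H,A,E,G,F,D] q_used=0 → run H
t=17: queue=[H,A,E,G,F,D] q_used=1 → run H
t=18: queue=[A,E,G,F,D,H] q_used=0 → run A
t=19: queue=[E,G,F,D,H] q_used=0 → run E
t=20: queue=[E,G,F,D,H] q_used=1 → run E
t=21: queue=[G,F,D,H,E] q_used=0 → run G
t=22: queue=[F,D,H,E] q_used=0 → run F
t=23: queue=[D,H,E] q_used=0 → run D
t=24: queue=[H,E] q_used=0 → run H
t=25: queue=[H,E] q_used=1 → run H
t=26: queue=[E] q_used=0 → run E
t=27: queue=[E] q_used=1 → run E
t=28: queue=[E] q_used=0 → run E
t=29: (idle)
t=30: (idle)
t=31: (idle)
t=32: (idle)
t=33: (idle)
t=34: (idle)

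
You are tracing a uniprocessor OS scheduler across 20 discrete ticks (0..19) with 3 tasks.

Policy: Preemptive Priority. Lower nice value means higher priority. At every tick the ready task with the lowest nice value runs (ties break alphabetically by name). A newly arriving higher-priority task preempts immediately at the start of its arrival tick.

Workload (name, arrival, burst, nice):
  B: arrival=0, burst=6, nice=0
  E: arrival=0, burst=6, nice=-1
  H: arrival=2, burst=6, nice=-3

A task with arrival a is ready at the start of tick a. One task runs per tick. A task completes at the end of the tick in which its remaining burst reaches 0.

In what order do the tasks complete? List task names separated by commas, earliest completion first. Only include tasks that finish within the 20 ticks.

t=0: ready={B,E} → run E
t=1: ready={B,E} → run E
t=2: ready={B,E,H} → run H
t=3: ready={B,E,H} → run H
t=4: ready={B,E,H} → run H
t=5: ready={B,E,H} → run H
t=6: ready={B,E,H} → run H
t=7: ready={B,E,H} → run H
t=8: ready={B,E} → run E
t=9: ready={B,E} → run E
t=10: ready={B,E} → run E
t=11: ready={B,E} → run E
t=12: ready={B} → run B
t=13: ready={B} → run B
t=14: ready={B} → run B
t=15: ready={B} → run B
t=16: ready={B} → run B
t=17: ready={B} → run B
t=18: (idle)
t=19: (idle)

completion order = H, E, B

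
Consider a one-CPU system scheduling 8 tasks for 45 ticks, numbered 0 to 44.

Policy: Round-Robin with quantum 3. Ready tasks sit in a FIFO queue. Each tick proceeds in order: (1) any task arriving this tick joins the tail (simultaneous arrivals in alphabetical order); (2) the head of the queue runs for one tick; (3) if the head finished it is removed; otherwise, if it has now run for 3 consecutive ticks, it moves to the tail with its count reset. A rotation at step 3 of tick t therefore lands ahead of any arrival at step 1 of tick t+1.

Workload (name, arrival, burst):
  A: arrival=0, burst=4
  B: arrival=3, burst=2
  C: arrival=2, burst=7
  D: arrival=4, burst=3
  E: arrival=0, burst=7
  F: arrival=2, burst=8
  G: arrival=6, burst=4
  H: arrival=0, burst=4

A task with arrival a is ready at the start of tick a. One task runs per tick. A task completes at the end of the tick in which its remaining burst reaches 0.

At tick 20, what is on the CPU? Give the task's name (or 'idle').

running at tick 20 = D

t=0: queue=[A,E,H] q_used=0 → run A
t=1: queue=[A,E,H] q_used=1 → run A
t=2: queue=[A,E,H,C,F] q_used=2 → run A
t=3: queue=[E,H,C,F,A,B] q_used=0 → run E
t=4: queue=[E,H,C,F,A,B,D] q_used=1 → run E
t=5: queue=[E,H,C,F,A,B,D] q_used=2 → run E
t=6: queue=[H,C,F,A,B,D,E,G] q_used=0 → run H
t=7: queue=[H,C,F,A,B,D,E,G] q_used=1 → run H
t=8: queue=[H,C,F,A,B,D,E,G] q_used=2 → run H
t=9: queue=[C,F,A,B,D,E,G,H] q_used=0 → run C
t=10: queue=[C,F,A,B,D,E,G,H] q_used=1 → run C
t=11: queue=[C,F,A,B,D,E,G,H] q_used=2 → run C
t=12: queue=[F,A,B,D,E,G,H,C] q_used=0 → run F
t=13: queue=[F,A,B,D,E,G,H,C] q_used=1 → run F
t=14: queue=[F,A,B,D,E,G,H,C] q_used=2 → run F
t=15: queue=[A,B,D,E,G,H,C,F] q_used=0 → run A
t=16: queue=[B,D,E,G,H,C,F] q_used=0 → run B
t=17: queue=[B,D,E,G,H,C,F] q_used=1 → run B
t=18: queue=[D,E,G,H,C,F] q_used=0 → run D
t=19: queue=[D,E,G,H,C,F] q_used=1 → run D
t=20: queue=[D,E,G,H,C,F] q_used=2 → run D
t=21: queue=[E,G,H,C,F] q_used=0 → run E
t=22: queue=[E,G,H,C,F] q_used=1 → run E
t=23: queue=[E,G,H,C,F] q_used=2 → run E
t=24: queue=[G,H,C,F,E] q_used=0 → run G
t=25: queue=[G,H,C,F,E] q_used=1 → run G
t=26: queue=[G,H,C,F,E] q_used=2 → run G
t=27: queue=[H,C,F,E,G] q_used=0 → run H
t=28: queue=[C,F,E,G] q_used=0 → run C
t=29: queue=[C,F,E,G] q_used=1 → run C
t=30: queue=[C,F,E,G] q_used=2 → run C
t=31: queue=[F,E,G,C] q_used=0 → run F
t=32: queue=[F,E,G,C] q_used=1 → run F
t=33: queue=[F,E,G,C] q_used=2 → run F
t=34: queue=[E,G,C,F] q_used=0 → run E
t=35: queue=[G,C,F] q_used=0 → run G
t=36: queue=[C,F] q_used=0 → run C
t=37: queue=[F] q_used=0 → run F
t=38: queue=[F] q_used=1 → run F
t=39: (idle)
t=40: (idle)
t=41: (idle)
t=42: (idle)
t=43: (idle)
t=44: (idle)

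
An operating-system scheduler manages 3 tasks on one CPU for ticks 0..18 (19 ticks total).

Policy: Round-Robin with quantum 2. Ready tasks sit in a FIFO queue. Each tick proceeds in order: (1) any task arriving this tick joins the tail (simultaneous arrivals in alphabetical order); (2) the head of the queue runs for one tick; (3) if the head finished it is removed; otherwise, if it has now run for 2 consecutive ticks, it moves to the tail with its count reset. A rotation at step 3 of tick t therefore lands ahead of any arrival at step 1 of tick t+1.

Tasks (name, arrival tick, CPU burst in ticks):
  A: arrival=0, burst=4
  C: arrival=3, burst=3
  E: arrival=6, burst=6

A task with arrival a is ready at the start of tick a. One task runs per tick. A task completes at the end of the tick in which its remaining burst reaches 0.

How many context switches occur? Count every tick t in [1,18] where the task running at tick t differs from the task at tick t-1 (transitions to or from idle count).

context switches = 3

t=0: queue=[A] q_used=0 → run A
t=1: queue=[A] q_used=1 → run A
t=2: queue=[A] q_used=0 → run A
t=3: queue=[A,C] q_used=1 → run A
t=4: queue=[C] q_used=0 → run C
t=5: queue=[C] q_used=1 → run C
t=6: queue=[C,E] q_used=0 → run C
t=7: queue=[E] q_used=0 → run E
t=8: queue=[E] q_used=1 → run E
t=9: queue=[E] q_used=0 → run E
t=10: queue=[E] q_used=1 → run E
t=11: queue=[E] q_used=0 → run E
t=12: queue=[E] q_used=1 → run E
t=13: (idle)
t=14: (idle)
t=15: (idle)
t=16: (idle)
t=17: (idle)
t=18: (idle)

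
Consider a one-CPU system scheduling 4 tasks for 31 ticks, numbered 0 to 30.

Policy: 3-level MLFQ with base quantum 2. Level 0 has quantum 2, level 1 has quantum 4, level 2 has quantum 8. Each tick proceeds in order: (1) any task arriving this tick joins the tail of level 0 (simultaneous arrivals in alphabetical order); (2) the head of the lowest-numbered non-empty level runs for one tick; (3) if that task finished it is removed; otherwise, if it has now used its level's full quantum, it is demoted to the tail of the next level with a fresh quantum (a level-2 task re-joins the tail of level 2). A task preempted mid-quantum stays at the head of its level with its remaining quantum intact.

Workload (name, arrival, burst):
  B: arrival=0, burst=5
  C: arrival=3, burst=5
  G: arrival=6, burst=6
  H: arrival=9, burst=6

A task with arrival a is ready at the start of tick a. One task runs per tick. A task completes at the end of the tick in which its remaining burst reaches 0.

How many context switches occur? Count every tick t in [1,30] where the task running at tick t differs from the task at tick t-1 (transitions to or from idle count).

context switches = 9

t=0: L0/L1/L2 = B/-/- → run B
t=1: L0/L1/L2 = B/-/- → run B
t=2: L0/L1/L2 = -/B/- → run B
t=3: L0/L1/L2 = C/B/- → run C
t=4: L0/L1/L2 = C/B/- → run C
t=5: L0/L1/L2 = -/BC/- → run B
t=6: L0/L1/L2 = G/BC/- → run G
t=7: L0/L1/L2 = G/BC/- → run G
t=8: L0/L1/L2 = -/BCG/- → run B
t=9: L0/L1/L2 = H/CG/- → run H
t=10: L0/L1/L2 = H/CG/- → run H
t=11: L0/L1/L2 = -/CGH/- → run C
t=12: L0/L1/L2 = -/CGH/- → run C
t=13: L0/L1/L2 = -/CGH/- → run C
t=14: L0/L1/L2 = -/GH/- → run G
t=15: L0/L1/L2 = -/GH/- → run G
t=16: L0/L1/L2 = -/GH/- → run G
t=17: L0/L1/L2 = -/GH/- → run G
t=18: L0/L1/L2 = -/H/- → run H
t=19: L0/L1/L2 = -/H/- → run H
t=20: L0/L1/L2 = -/H/- → run H
t=21: L0/L1/L2 = -/H/- → run H
t=22: (idle)
t=23: (idle)
t=24: (idle)
t=25: (idle)
t=26: (idle)
t=27: (idle)
t=28: (idle)
t=29: (idle)
t=30: (idle)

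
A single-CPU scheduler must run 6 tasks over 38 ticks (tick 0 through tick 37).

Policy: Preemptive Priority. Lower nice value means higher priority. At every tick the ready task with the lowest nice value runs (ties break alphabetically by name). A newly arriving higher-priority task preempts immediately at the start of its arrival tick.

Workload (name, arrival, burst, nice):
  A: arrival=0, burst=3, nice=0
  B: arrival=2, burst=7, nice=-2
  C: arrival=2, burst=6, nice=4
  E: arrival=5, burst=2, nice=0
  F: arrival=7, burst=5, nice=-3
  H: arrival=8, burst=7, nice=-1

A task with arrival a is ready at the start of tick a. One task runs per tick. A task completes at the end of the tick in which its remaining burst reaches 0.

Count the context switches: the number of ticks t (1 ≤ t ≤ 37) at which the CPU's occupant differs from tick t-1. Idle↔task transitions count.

context switches = 8

t=0: ready={A} → run A
t=1: ready={A} → run A
t=2: ready={A,B,C} → run B
t=3: ready={A,B,C} → run B
t=4: ready={A,B,C} → run B
t=5: ready={A,B,C,E} → run B
t=6: ready={A,B,C,E} → run B
t=7: ready={A,B,C,E,F} → run F
t=8: ready={A,B,C,E,F,H} → run F
t=9: ready={A,B,C,E,F,H} → run F
t=10: ready={A,B,C,E,F,H} → run F
t=11: ready={A,B,C,E,F,H} → run F
t=12: ready={A,B,C,E,H} → run B
t=13: ready={A,B,C,E,H} → run B
t=14: ready={A,C,E,H} → run H
t=15: ready={A,C,E,H} → run H
t=16: ready={A,C,E,H} → run H
t=17: ready={A,C,E,H} → run H
t=18: ready={A,C,E,H} → run H
t=19: ready={A,C,E,H} → run H
t=20: ready={A,C,E,H} → run H
t=21: ready={A,C,E} → run A
t=22: ready={C,E} → run E
t=23: ready={C,E} → run E
t=24: ready={C} → run C
t=25: ready={C} → run C
t=26: ready={C} → run C
t=27: ready={C} → run C
t=28: ready={C} → run C
t=29: ready={C} → run C
t=30: (idle)
t=31: (idle)
t=32: (idle)
t=33: (idle)
t=34: (idle)
t=35: (idle)
t=36: (idle)
t=37: (idle)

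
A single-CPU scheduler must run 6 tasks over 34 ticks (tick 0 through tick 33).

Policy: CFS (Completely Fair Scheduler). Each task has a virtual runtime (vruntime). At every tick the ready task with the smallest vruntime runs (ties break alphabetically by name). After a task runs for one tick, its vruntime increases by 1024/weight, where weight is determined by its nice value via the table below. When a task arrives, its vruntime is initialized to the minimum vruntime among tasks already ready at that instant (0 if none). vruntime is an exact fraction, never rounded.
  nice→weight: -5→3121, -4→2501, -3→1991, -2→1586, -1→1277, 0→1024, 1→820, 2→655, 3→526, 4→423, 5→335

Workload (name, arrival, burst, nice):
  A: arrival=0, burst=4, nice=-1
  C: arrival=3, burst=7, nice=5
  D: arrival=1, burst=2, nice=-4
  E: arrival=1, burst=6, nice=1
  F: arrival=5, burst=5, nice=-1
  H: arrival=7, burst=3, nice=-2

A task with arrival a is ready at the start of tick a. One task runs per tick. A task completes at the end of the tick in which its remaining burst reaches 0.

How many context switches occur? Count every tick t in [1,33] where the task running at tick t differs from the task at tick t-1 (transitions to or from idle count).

t=0: vr[A=0] → run A
t=1: vr[A=1024/1277 D=1024/1277 E=1024/1277] → run A
t=2: vr[A=2048/1277 D=1024/1277 E=1024/1277] → run D
t=3: vr[A=2048/1277 C=1024/1277 D=3868672/3193777 E=1024/1277] → run C
t=4: vr[A=2048/1277 C=1650688/427795 D=3868672/3193777 E=1024/1277] → run E
t=5: vr[A=2048/1277 C=1650688/427795 D=3868672/3193777 E=536832/261785 F=3868672/3193777] → run D
t=6: vr[A=2048/1277 C=1650688/427795 E=536832/261785 F=3868672/3193777] → run F
t=7: vr[A=2048/1277 C=1650688/427795 E=536832/261785 F=6429696/3193777 H=2048/1277] → run A
t=8: vr[A=3072/1277 C=1650688/427795 E=536832/261785 F=6429696/3193777 H=2048/1277] → run H
t=9: vr[A=3072/1277 C=1650688/427795 E=536832/261785 F=6429696/3193777 H=2277888/1012661] → run F
t=10: vr[A=3072/1277 C=1650688/427795 E=536832/261785 F=8990720/3193777 H=2277888/1012661] → run E
t=11: vr[A=3072/1277 C=1650688/427795 E=863744/261785 F=8990720/3193777 H=2277888/1012661] → run H
t=12: vr[A=3072/1277 C=1650688/427795 E=863744/261785 F=8990720/3193777 H=2931712/1012661] → run A
t=13: vr[C=1650688/427795 E=863744/261785 F=8990720/3193777 H=2931712/1012661] → run F
t=14: vr[C=1650688/427795 E=863744/261785 F=11551744/3193777 H=2931712/1012661] → run H
t=15: vr[C=1650688/427795 E=863744/261785 F=11551744/3193777] → run E
t=16: vr[C=1650688/427795 E=1190656/261785 F=11551744/3193777] → run F
t=17: vr[C=1650688/427795 E=1190656/261785 F=14112768/3193777] → run C
t=18: vr[C=2958336/427795 E=1190656/261785 F=14112768/3193777] → run F
t=19: vr[C=2958336/427795 E=1190656/261785] → run E
t=20: vr[C=2958336/427795 E=1517568/261785] → run E
t=21: vr[C=2958336/427795 E=368896/52357] → run C
t=22: vr[C=4265984/427795 E=368896/52357] → run E
t=23: vr[C=4265984/427795] → run C
t=24: vr[C=5573632/427795] → run C
t=25: vr[C=1376256/85559] → run C
t=26: vr[C=8188928/427795] → run C
t=27: (idle)
t=28: (idle)
t=29: (idle)
t=30: (idle)
t=31: (idle)
t=32: (idle)
t=33: (idle)

context switches = 22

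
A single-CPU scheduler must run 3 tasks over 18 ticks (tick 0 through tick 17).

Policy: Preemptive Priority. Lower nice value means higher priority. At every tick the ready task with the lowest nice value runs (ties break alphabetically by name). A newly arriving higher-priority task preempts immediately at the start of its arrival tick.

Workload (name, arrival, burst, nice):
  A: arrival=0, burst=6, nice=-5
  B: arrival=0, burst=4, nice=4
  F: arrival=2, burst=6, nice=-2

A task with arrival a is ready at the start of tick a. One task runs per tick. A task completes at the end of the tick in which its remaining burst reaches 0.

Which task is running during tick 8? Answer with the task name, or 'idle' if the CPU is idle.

t=0: ready={A,B} → run A
t=1: ready={A,B} → run A
t=2: ready={A,B,F} → run A
t=3: ready={A,B,F} → run A
t=4: ready={A,B,F} → run A
t=5: ready={A,B,F} → run A
t=6: ready={B,F} → run F
t=7: ready={B,F} → run F
t=8: ready={B,F} → run F
t=9: ready={B,F} → run F
t=10: ready={B,F} → run F
t=11: ready={B,F} → run F
t=12: ready={B} → run B
t=13: ready={B} → run B
t=14: ready={B} → run B
t=15: ready={B} → run B
t=16: (idle)
t=17: (idle)

running at tick 8 = F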